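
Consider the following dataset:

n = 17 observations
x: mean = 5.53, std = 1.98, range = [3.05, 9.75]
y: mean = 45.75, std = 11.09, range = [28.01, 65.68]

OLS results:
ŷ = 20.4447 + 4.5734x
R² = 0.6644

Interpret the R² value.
R² = 0.6644 means 66.44% of the variation in y is explained by the linear relationship with x. This indicates a moderate fit.

R² = 1 − SS_res/SS_tot compares the residual scatter to the total scatter of y about its mean.

Here R² = 0.6644:
- Explained: 66.44% of the variation in y
- Unexplained (residual): 100% − 66.44% = 33.56%
- Rule of thumb (below 0.3 weak; 0.3 to below 0.7 moderate; 0.7 and above strong) → moderate

Note: R² never decreases when predictors are added, so it should not be used alone to compare models of different size.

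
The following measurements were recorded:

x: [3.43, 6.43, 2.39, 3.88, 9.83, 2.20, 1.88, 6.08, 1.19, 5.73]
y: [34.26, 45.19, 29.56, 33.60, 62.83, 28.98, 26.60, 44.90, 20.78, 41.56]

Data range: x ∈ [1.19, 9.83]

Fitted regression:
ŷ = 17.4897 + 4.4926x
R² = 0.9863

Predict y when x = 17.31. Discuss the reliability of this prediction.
The equation gives ŷ = 95.2566; however x = 17.31 is 7.48 units above the observed range, so this extrapolated value should not be trusted.

Prediction calculation:
ŷ = 17.4897 + 4.4926 × 17.31
ŷ = 95.2566

Reliability:
- Data range: x ∈ [1.19, 9.83]
- Prediction point: x = 17.31 is 7.48 units above the observed range → this is EXTRAPOLATION, not interpolation

Why that matters here:
- Real relationships often flatten, saturate, or turn nonlinear at extremes
- There are no observations near this x to validate the fitted line there

Report the number if required, but flag clearly that it is an extrapolation.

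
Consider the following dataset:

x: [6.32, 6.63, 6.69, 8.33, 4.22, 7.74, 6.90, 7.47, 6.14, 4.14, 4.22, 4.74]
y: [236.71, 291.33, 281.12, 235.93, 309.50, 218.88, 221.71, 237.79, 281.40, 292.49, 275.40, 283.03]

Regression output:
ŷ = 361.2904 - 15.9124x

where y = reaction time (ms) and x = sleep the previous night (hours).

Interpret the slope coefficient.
For each additional hour of sleep, predicted reaction time decreases by approximately 15.9124 ms.

The slope coefficient β₁ = -15.9124 represents the marginal effect of sleep on reaction time.

Interpretation:
- Sleep up by 1 hour → predicted reaction time decreases by 15.9124 ms
- The effect is assumed constant over the observed range of x (linearity)

(β₀ = 361.2904 is the fitted value at x = 0 and is not part of the slope interpretation.)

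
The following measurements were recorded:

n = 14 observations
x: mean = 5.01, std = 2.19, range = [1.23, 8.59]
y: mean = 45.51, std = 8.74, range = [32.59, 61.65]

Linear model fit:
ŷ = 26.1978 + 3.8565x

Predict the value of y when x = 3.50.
ŷ = 39.6956

To predict y for x = 3.50, substitute into the regression equation:

ŷ = 26.1978 + 3.8565 × 3.50
ŷ = 26.1978 + 13.4978
ŷ = 39.6956

This is the fitted mean response at that x — an individual observation would come with a wider prediction interval.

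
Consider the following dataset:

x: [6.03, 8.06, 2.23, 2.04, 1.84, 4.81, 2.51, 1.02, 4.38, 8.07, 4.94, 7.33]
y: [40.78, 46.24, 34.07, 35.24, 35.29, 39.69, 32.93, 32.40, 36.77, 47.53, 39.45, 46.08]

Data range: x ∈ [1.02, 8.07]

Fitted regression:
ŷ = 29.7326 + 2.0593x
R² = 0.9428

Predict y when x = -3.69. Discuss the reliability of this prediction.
ŷ = 22.1338, but this is extrapolation (below the data range [1.02, 8.07]) and may be unreliable.

Prediction calculation:
ŷ = 29.7326 + 2.0593 × (-3.69)
ŷ = 22.1338

Reliability:
- Data range: x ∈ [1.02, 8.07]
- Prediction point: x = -3.69 is 4.71 units below the observed range → this is EXTRAPOLATION, not interpolation

Why that matters here:
- There are no observations near this x to validate the fitted line there
- The linear relationship may not hold outside the observed range

The R² = 0.9428 only validates the fit within [1.02, 8.07]; treat ŷ = 22.1338 with caution.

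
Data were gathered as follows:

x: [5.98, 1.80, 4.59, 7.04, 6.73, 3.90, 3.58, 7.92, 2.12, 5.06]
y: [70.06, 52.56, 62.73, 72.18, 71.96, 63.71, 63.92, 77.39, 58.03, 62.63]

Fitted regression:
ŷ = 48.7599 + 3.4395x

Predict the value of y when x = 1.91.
ŷ = 55.3293

To predict y for x = 1.91, substitute into the regression equation:

ŷ = 48.7599 + 3.4395 × 1.91
ŷ = 48.7599 + 6.5694
ŷ = 55.3293

This is the fitted mean response at that x — an individual observation would come with a wider prediction interval.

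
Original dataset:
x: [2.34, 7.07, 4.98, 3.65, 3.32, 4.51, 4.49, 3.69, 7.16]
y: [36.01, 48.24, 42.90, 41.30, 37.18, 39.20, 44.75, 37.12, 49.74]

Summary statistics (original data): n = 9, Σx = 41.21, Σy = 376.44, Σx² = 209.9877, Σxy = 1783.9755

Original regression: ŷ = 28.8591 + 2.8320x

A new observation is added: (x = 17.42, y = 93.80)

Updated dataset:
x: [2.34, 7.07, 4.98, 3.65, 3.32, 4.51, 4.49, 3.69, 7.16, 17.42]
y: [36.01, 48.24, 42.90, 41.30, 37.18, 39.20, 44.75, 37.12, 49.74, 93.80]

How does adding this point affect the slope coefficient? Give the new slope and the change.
The slope changes from 2.8320 to 3.8949 (change of +1.0629, or +37.5%).

x = 17.42 lies well outside the original x-range [2.34, 7.16] (x̄ ≈ 4.58), so this observation has high leverage and can move the slope substantially.

Step 1: Update the sums with the new point (n goes from 9 to 10)
Σx  = 41.21 + 17.42 = 58.63
Σy  = 376.44 + 93.80 = 470.24
Σx² = 209.9877 + 17.42² = 209.9877 + 303.4564 = 513.4441
Σxy = 1783.9755 + 17.42×93.80 = 1783.9755 + 1633.9960 = 3417.9715

Step 2: Recompute the slope with b₁ = (nΣxy − ΣxΣy) / (nΣx² − (Σx)²)
Numerator   = 10×3417.9715 − 58.63×470.24 = 34179.7150 − 27570.1712 = 6609.5438
Denominator = 10×513.4441 − 58.63² = 5134.4410 − 3437.4769 = 1696.9641
b₁(new) = 6609.5438 / 1696.9641 = 3.8949

(Same formula on the original sums: (9×1783.9755 − 41.21×376.44) / (9×209.9877 − 41.21²) = 542.6871 / 191.6252 = 2.8320, matching the given fit.)

Step 3: Change in slope
Δβ₁ = 3.8949 − 2.8320 = +1.0629
Relative change = +1.0629 / 2.8320 × 100% = +37.5%
→ the slope increases when the point is added.

Because the point sits above the extension of the original line at a high-leverage x, it tilts the fit up.
In practice: refit with and without it and report both if conclusions differ; examine leverage (hᵢ) and Cook's distance rather than deleting it automatically.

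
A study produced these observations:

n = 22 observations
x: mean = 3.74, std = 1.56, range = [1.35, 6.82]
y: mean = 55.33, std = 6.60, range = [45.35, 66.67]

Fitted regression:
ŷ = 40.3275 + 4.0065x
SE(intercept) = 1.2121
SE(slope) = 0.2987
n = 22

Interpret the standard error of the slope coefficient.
The slope 4.0065 is pinned down to within about ±0.2987 (one SE) by these data — relative uncertainty 7.5%, i.e. precise.

What SE measures:
- The standard error quantifies the sampling variability of the coefficient estimate
- It is the estimated standard deviation of β̂₁ across hypothetical repeated samples of the same size
- Smaller SE → more precise estimate

Relative precision:
- SE / |β̂₁| = 0.2987 / 4.0065 = 7.5%
- Rule of thumb (under 20%: precise; 20% to under 50%: moderately precise; 50% or more: imprecise) → precise

Link to interval estimation: a confidence interval for β₁ is β̂₁ ± t* × 0.2987, so SE sets the half-width per unit of t*.

What drives SE(β̂₁): more residual scatter → larger SE; wider spread of x values → smaller SE.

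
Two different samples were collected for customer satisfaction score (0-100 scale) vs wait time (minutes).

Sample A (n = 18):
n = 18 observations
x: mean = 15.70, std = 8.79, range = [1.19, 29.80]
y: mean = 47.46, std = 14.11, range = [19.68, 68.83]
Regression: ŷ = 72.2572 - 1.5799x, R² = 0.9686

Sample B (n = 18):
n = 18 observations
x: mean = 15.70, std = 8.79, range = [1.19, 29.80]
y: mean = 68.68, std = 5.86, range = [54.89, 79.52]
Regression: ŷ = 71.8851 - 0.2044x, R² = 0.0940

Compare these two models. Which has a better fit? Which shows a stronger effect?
Model A has the better fit (R² = 0.9686 vs 0.0940). Model A shows the stronger effect (|β₁| = 1.5799 vs 0.2044).

Model Comparison:

Which explains more variance? (R²)
- Model A: R² = 0.9686 → 96.86% of variance in satisfaction score explained
- Model B: R² = 0.0940 → 9.40% of variance in satisfaction score explained
- 0.9686 > 0.0940 → Model A has the better fit

Which has the larger per-minute effect? (|β₁|)
- Model A: β₁ = -1.5799 → predicted satisfaction score falls 1.5799 points per additional minute of wait time
- Model B: β₁ = -0.2044 → predicted satisfaction score falls 0.2044 points per additional minute of wait time
- |-1.5799| > |-0.2044| → Model A shows the stronger marginal effect

Notes:
- R² measures how tightly points cluster around the line; β₁ measures how steep the line is — they answer different questions.
- The two samples could reflect different populations, time periods, or measurement quality.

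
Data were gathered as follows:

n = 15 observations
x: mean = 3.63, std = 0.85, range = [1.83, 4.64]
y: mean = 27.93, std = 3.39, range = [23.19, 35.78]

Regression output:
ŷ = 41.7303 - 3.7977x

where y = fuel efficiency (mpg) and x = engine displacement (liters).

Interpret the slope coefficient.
On average, fuel efficiency is about 3.7977 mpg lower for every extra liter of engine displacement.

β₁ = -3.7977 is the change in predicted fuel efficiency (mpg) per additional liter of engine displacement.

Interpretation:
- Engine displacement up by 1 liter → predicted fuel efficiency decreases by 3.7977 mpg
- The effect is assumed constant over the observed range of x (linearity)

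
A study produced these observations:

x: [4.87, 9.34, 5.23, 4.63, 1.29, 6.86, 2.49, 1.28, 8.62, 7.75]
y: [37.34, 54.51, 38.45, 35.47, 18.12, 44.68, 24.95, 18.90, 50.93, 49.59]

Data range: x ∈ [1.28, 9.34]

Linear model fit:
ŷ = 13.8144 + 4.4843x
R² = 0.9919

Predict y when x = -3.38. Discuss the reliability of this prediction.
The equation gives ŷ = -1.3425; however x = -3.38 is 4.66 units below the observed range, so this extrapolated value should not be trusted.

Prediction calculation:
ŷ = 13.8144 + 4.4843 × (-3.38)
ŷ = -1.3425

Reliability:
- Data range: x ∈ [1.28, 9.34]
- Prediction point: x = -3.38 is 4.66 units below the observed range → this is EXTRAPOLATION, not interpolation

Why that matters here:
- Real relationships often flatten, saturate, or turn nonlinear at extremes
- There are no observations near this x to validate the fitted line there
- The linear relationship may not hold outside the observed range

Report the number if required, but flag clearly that it is an extrapolation.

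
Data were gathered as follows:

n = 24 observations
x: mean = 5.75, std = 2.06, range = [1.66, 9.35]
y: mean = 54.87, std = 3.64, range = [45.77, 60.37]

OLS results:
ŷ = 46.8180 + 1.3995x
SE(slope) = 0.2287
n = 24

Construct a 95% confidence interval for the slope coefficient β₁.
The 95% CI for β₁ is (0.9252, 1.8738)

Confidence interval for the slope:

The 95% CI for β₁ is: β̂₁ ± t*(α/2, n-2) × SE(β̂₁)

Step 1: Find critical t-value
- Confidence level = 0.95
- Degrees of freedom = n - 2 = 24 - 2 = 22
- t*(α/2, 22) = 2.0739

Step 2: Calculate margin of error
Margin = 2.0739 × 0.2287 = 0.4743

Step 3: Construct interval
CI = 1.3995 ± 0.4743
CI = (0.9252, 1.8738)

Interpretation: each one-unit increase in x is associated with a change in mean y of between 0.9252 and 1.8738, with 95% confidence.
Both endpoints are positive, so the data support a genuinely positive slope at this confidence level.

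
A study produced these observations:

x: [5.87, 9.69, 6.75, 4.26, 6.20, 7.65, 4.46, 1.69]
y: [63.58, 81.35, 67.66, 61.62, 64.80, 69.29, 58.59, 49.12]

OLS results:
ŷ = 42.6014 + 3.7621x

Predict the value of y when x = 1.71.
ŷ = 49.0346

To predict y for x = 1.71, substitute into the regression equation:

ŷ = 42.6014 + 3.7621 × 1.71
ŷ = 42.6014 + 6.4332
ŷ = 49.0346

This is a point prediction; actual observations scatter around it by roughly the residual standard deviation.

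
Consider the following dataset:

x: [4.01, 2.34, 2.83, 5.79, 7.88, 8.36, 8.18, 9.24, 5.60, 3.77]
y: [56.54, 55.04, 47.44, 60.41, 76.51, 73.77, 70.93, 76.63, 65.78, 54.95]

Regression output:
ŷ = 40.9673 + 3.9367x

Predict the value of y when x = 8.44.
ŷ = 74.1930

Plug x = 8.44 into the fitted line:

ŷ = 40.9673 + 3.9367 × 8.44
ŷ = 40.9673 + 33.2257
ŷ = 74.1930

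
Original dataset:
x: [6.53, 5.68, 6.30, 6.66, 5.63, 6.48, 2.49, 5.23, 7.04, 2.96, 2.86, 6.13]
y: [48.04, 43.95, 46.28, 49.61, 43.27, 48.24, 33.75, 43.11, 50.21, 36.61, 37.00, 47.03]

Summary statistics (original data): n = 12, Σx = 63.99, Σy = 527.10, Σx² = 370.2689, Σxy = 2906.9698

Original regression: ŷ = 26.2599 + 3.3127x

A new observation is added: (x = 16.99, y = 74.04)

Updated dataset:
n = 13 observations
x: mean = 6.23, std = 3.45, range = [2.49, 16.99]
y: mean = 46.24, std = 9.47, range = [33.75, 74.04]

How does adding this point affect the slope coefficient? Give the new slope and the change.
The slope changes from 3.3127 to 2.7204 (change of -0.5923, or -17.9%).

The new point has HIGH LEVERAGE: x = 16.99 is far from the original mean x̄ = 63.99/12 ≈ 5.33 (original range [2.49, 7.04]).

Step 1: Update the sums with the new point (n goes from 12 to 13)
Σx  = 63.99 + 16.99 = 80.98
Σy  = 527.10 + 74.04 = 601.14
Σx² = 370.2689 + 16.99² = 370.2689 + 288.6601 = 658.9290
Σxy = 2906.9698 + 16.99×74.04 = 2906.9698 + 1257.9396 = 4164.9094

Step 2: Recompute the slope with b₁ = (nΣxy − ΣxΣy) / (nΣx² − (Σx)²)
Numerator   = 13×4164.9094 − 80.98×601.14 = 54143.8222 − 48680.3172 = 5463.5050
Denominator = 13×658.9290 − 80.98² = 8566.0770 − 6557.7604 = 2008.3166
b₁(new) = 5463.5050 / 2008.3166 = 2.7204

(Same formula on the original sums: (12×2906.9698 − 63.99×527.10) / (12×370.2689 − 63.99²) = 1154.5086 / 348.5067 = 3.3127, matching the given fit.)

Step 3: Change in slope
Δβ₁ = 2.7204 − 3.3127 = -0.5923
Relative change = -0.5923 / 3.3127 × 100% = -17.9%
→ the slope decreases when the point is added.

A high-leverage point only changes the slope if it is off the original line; here y = 74.04 is below the original trend, so the slope decreases.
In practice: refit with and without it and report both if conclusions differ.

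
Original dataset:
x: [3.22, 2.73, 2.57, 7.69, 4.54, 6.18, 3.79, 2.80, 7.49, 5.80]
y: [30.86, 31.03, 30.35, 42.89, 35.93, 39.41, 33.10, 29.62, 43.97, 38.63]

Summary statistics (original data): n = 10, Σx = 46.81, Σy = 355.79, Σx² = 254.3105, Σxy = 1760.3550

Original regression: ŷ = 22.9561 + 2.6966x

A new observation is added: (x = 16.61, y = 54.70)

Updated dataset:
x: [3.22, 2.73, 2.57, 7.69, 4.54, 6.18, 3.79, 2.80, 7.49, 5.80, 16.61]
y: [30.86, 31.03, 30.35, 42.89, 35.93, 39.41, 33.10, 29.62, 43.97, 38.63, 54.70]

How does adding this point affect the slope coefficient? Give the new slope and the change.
New slope β₁ = 1.8368 versus 2.6966 before: a change of -0.8598 (-31.9%).

The new point has HIGH LEVERAGE: x = 16.61 is far from the original mean x̄ = 46.81/10 ≈ 4.68 (original range [2.57, 7.69]).

Step 1: Update the sums with the new point (n goes from 10 to 11)
Σx  = 46.81 + 16.61 = 63.42
Σy  = 355.79 + 54.70 = 410.49
Σx² = 254.3105 + 16.61² = 254.3105 + 275.8921 = 530.2026
Σxy = 1760.3550 + 16.61×54.70 = 1760.3550 + 908.5670 = 2668.9220

Step 2: Recompute the slope with b₁ = (nΣxy − ΣxΣy) / (nΣx² − (Σx)²)
Numerator   = 11×2668.9220 − 63.42×410.49 = 29358.1420 − 26033.2758 = 3324.8662
Denominator = 11×530.2026 − 63.42² = 5832.2286 − 4022.0964 = 1810.1322
b₁(new) = 3324.8662 / 1810.1322 = 1.8368

(Same formula on the original sums: (10×1760.3550 − 46.81×355.79) / (10×254.3105 − 46.81²) = 949.0201 / 351.9289 = 2.6966, matching the given fit.)

Step 3: Change in slope
Δβ₁ = 1.8368 − 2.6966 = -0.8598
Relative change = -0.8598 / 2.6966 × 100% = -31.9%
→ the slope decreases when the point is added.

Because the point sits below the extension of the original line at a high-leverage x, it tilts the fit down.
In practice: examine leverage (hᵢ) and Cook's distance rather than deleting it automatically.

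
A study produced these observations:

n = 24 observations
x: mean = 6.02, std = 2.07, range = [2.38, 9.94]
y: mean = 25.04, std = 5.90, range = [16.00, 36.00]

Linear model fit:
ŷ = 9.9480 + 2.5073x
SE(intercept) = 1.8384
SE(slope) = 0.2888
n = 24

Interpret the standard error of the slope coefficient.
SE(β̂₁) = 0.2888 is the estimated standard deviation of the slope estimate across repeated samples; relative to β̂₁ = 2.5073 that is 11.5%, a precise estimate.

What SE measures:
- The standard error quantifies the sampling variability of the coefficient estimate
- It is the estimated standard deviation of β̂₁ across hypothetical repeated samples of the same size
- Smaller SE → more precise estimate

Relative precision:
- SE / |β̂₁| = 0.2888 / 2.5073 = 11.5%
- Rule of thumb (under 20%: precise; 20% to under 50%: moderately precise; 50% or more: imprecise) → precise

Link to interval estimation: a confidence interval for β₁ is β̂₁ ± t* × 0.2888, so SE sets the half-width per unit of t*.

What drives SE(β̂₁): larger n (here n = 24) → smaller SE; more residual scatter → larger SE.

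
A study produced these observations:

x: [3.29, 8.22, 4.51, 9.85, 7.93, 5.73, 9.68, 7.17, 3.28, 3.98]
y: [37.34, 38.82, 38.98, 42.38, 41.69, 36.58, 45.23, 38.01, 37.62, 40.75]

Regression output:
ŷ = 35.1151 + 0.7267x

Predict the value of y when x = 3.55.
ŷ = 37.6949

x = 3.55 lies inside the observed range [3.28, 9.85], so the fitted equation applies directly:

ŷ = 35.1151 + 0.7267 × 3.55
ŷ = 35.1151 + 2.5798
ŷ = 37.6949

This is a point prediction; actual observations scatter around it by roughly the residual standard deviation.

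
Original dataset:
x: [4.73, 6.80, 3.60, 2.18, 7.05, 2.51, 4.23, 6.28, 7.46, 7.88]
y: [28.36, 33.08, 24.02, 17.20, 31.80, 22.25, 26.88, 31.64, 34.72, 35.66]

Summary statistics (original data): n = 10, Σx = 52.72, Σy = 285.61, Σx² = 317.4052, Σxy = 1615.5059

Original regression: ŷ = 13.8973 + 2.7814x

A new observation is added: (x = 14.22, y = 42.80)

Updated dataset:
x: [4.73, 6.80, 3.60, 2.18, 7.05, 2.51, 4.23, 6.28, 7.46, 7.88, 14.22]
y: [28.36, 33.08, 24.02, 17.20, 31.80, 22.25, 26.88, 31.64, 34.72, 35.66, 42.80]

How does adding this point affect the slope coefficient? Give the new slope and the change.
Adding the point moves β₁ from 2.7814 to 2.0097, i.e. it decreases by 0.7717 (-27.7%).

x = 14.22 lies well outside the original x-range [2.18, 7.88] (x̄ ≈ 5.27), so this observation has high leverage and can move the slope substantially.

Step 1: Update the sums with the new point (n goes from 10 to 11)
Σx  = 52.72 + 14.22 = 66.94
Σy  = 285.61 + 42.80 = 328.41
Σx² = 317.4052 + 14.22² = 317.4052 + 202.2084 = 519.6136
Σxy = 1615.5059 + 14.22×42.80 = 1615.5059 + 608.6160 = 2224.1219

Step 2: Recompute the slope with b₁ = (nΣxy − ΣxΣy) / (nΣx² − (Σx)²)
Numerator   = 11×2224.1219 − 66.94×328.41 = 24465.3409 − 21983.7654 = 2481.5755
Denominator = 11×519.6136 − 66.94² = 5715.7496 − 4480.9636 = 1234.7860
b₁(new) = 2481.5755 / 1234.7860 = 2.0097

(Same formula on the original sums: (10×1615.5059 − 52.72×285.61) / (10×317.4052 − 52.72²) = 1097.6998 / 394.6536 = 2.7814, matching the given fit.)

Step 3: Change in slope
Δβ₁ = 2.0097 − 2.7814 = -0.7717
Relative change = -0.7717 / 2.7814 × 100% = -27.7%
→ the slope decreases when the point is added.

A high-leverage point only changes the slope if it is off the original line; here y = 42.80 is below the original trend, so the slope decreases.
In practice: check such a point for data-entry or measurement error; refit with and without it and report both if conclusions differ.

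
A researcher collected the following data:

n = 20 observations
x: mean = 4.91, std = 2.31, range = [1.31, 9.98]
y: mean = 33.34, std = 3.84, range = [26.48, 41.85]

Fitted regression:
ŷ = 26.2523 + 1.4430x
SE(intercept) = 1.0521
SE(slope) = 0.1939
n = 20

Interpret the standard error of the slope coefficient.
The slope 1.4430 is pinned down to within about ±0.1939 (one SE) by these data — relative uncertainty 13.4%, i.e. precise.

SE(β̂₁) = 0.1939 says: if we drew many samples of n = 20 from the same population and refit each time, the fitted slopes would scatter with a standard deviation of roughly 0.1939 around the true β₁.

Relative precision:
- SE / |β̂₁| = 0.1939 / 1.4430 = 13.4%
- Rule of thumb (under 20%: precise; 20% to under 50%: moderately precise; 50% or more: imprecise) → precise

Rough 95% range (±2 SE): 1.4430 ± 0.3878 → (1.0552, 1.8308).

What drives SE(β̂₁): wider spread of x values → smaller SE; larger n (here n = 20) → smaller SE.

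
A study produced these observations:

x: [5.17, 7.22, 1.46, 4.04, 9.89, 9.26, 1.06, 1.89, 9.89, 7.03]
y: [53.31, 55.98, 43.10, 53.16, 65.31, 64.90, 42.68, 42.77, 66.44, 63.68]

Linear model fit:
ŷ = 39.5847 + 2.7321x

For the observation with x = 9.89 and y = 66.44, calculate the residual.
Residual = -0.1652

The residual is the difference between the actual value and the predicted value:

Residual = y - ŷ

Step 1: Calculate predicted value
ŷ = 39.5847 + 2.7321 × 9.89
ŷ = 66.6052

Step 2: Calculate residual
Residual = 66.44 - 66.6052
Residual = -0.1652

Interpretation: the model overestimates the actual value by 0.1652 at this point (negative residual → observation lies below the fitted line).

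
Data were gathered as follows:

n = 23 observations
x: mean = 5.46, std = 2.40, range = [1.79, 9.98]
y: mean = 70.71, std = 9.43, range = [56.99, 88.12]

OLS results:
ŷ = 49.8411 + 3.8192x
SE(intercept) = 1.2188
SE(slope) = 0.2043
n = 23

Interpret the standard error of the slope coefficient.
SE(β̂₁) = 0.2043 is the estimated standard deviation of the slope estimate across repeated samples; relative to β̂₁ = 3.8192 that is 5.3%, a precise estimate.

SE(β̂₁) = s / √Sxx, where s is the residual standard deviation and Sxx = Σ(x − x̄)². It is the yardstick for how far β̂₁ = 3.8192 could plausibly be from the true slope.

Relative precision:
- SE / |β̂₁| = 0.2043 / 3.8192 = 5.3%
- Rule of thumb (under 20%: precise; 20% to under 50%: moderately precise; 50% or more: imprecise) → precise

Link to interval estimation: a confidence interval for β₁ is β̂₁ ± t* × 0.2043, so SE sets the half-width per unit of t*.

What drives SE(β̂₁): wider spread of x values → smaller SE; more residual scatter → larger SE; larger n (here n = 23) → smaller SE.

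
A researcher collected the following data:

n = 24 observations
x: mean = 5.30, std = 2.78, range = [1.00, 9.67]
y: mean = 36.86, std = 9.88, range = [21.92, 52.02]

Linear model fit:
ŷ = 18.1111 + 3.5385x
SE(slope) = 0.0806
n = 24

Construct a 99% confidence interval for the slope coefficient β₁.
The 99% CI for β₁ is (3.3113, 3.7657)

Confidence interval for the slope:

The 99% CI for β₁ is: β̂₁ ± t*(α/2, n-2) × SE(β̂₁)

Step 1: Find critical t-value
- Confidence level = 0.99
- Degrees of freedom = n - 2 = 24 - 2 = 22
- t*(α/2, 22) = 2.8188

Step 2: Calculate margin of error
Margin = 2.8188 × 0.0806 = 0.2272

Step 3: Construct interval
CI = 3.5385 ± 0.2272
CI = (3.3113, 3.7657)

Interpretation: We are 99% confident that the true slope β₁ lies between 3.3113 and 3.7657.
Since 0 is outside the interval, a two-sided test at α = 0.01 would reject H₀: β₁ = 0.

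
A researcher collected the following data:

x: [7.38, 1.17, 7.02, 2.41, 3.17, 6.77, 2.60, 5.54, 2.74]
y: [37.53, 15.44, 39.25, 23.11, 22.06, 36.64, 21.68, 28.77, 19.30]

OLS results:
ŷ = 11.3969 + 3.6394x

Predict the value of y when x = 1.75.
ŷ = 17.7659

To predict y for x = 1.75, substitute into the regression equation:

ŷ = 11.3969 + 3.6394 × 1.75
ŷ = 11.3969 + 6.3690
ŷ = 17.7659

This is the fitted mean response at that x — an individual observation would come with a wider prediction interval.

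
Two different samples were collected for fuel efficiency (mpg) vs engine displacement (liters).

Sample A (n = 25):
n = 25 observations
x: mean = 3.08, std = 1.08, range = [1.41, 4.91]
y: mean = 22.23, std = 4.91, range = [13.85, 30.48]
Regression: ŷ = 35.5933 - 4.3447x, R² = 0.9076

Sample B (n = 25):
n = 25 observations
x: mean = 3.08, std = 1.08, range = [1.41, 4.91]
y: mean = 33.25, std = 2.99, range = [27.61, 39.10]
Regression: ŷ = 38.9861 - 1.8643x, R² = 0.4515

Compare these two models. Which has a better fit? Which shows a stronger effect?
Model A has the better fit (R² = 0.9076 vs 0.4515). Model A shows the stronger effect (|β₁| = 4.3447 vs 1.8643).

Model Comparison:

Fit — compare R²:
- Model A: R² = 0.9076 → 90.76% of variance in fuel efficiency explained
- Model B: R² = 0.4515 → 45.15% of variance in fuel efficiency explained
- 0.9076 > 0.4515 → Model A has the better fit

Which has the larger per-liter effect? (|β₁|)
- Model A: β₁ = -4.3447 → predicted fuel efficiency falls 4.3447 mpg per additional liter of engine displacement
- Model B: β₁ = -1.8643 → predicted fuel efficiency falls 1.8643 mpg per additional liter of engine displacement
- |-4.3447| > |-1.8643| → Model A shows the stronger marginal effect

Note: The two samples could reflect different populations, time periods, or measurement quality.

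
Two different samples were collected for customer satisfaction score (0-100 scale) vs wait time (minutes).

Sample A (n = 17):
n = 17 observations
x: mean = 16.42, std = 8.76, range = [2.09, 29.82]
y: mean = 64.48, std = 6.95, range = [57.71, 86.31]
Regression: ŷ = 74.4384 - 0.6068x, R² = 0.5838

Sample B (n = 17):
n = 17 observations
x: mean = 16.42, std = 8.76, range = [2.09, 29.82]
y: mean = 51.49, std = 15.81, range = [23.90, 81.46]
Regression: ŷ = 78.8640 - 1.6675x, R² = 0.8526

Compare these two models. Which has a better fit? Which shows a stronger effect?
Model B has the better fit (R² = 0.8526 vs 0.5838). Model B shows the stronger effect (|β₁| = 1.6675 vs 0.6068).

Model Comparison:

Which explains more variance? (R²)
- Model A: R² = 0.5838 → 58.38% of variance in satisfaction score explained
- Model B: R² = 0.8526 → 85.26% of variance in satisfaction score explained
- 0.8526 > 0.5838 → Model B has the better fit

Effect size (slope magnitude):
- Model A: β₁ = -0.6068 → predicted satisfaction score falls 0.6068 points per additional minute of wait time
- Model B: β₁ = -1.6675 → predicted satisfaction score falls 1.6675 points per additional minute of wait time
- |-0.6068| < |-1.6675| → Model B shows the stronger marginal effect

Notes:
- A steeper slope doesn't make a better model if the scatter around the line is large.
- The two samples could reflect different populations, time periods, or measurement quality.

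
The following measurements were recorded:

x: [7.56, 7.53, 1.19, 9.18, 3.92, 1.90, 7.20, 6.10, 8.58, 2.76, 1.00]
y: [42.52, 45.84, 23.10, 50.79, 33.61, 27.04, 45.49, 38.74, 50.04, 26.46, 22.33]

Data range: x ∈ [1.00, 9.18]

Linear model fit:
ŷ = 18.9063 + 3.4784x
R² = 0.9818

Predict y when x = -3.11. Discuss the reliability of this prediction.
ŷ = 8.0885 (extrapolation — x = -3.11 lies outside [1.00, 9.18], so reliability is low).

Prediction calculation:
ŷ = 18.9063 + 3.4784 × (-3.11)
ŷ = 8.0885

Reliability:
- Data range: x ∈ [1.00, 9.18]
- Prediction point: x = -3.11 is 4.11 units below the observed range → this is EXTRAPOLATION, not interpolation

Why that matters here:
- There are no observations near this x to validate the fitted line there
- The standard error of prediction grows with (x − x̄)², and x = -3.11 is far from x̄ = 5.17

A defensible statement: 'if the linear trend continued to x = -3.11, y would be about 8.0885' — the premise is untested.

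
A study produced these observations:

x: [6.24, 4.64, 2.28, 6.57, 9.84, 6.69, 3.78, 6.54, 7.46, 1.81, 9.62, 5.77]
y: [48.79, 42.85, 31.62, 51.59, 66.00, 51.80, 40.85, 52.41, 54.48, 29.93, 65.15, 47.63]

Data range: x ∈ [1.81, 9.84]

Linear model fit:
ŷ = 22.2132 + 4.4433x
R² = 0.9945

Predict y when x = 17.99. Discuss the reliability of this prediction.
The equation gives ŷ = 102.1482; however x = 17.99 is 8.15 units above the observed range, so this extrapolated value should not be trusted.

Prediction calculation:
ŷ = 22.2132 + 4.4433 × 17.99
ŷ = 102.1482

Reliability:
- Data range: x ∈ [1.81, 9.84]
- Prediction point: x = 17.99 is 8.15 units above the observed range → this is EXTRAPOLATION, not interpolation

Why that matters here:
- There are no observations near this x to validate the fitted line there
- R² describes fit only over the sampled x values; it says nothing about behaviour beyond them

A defensible statement: 'if the linear trend continued to x = 17.99, y would be about 102.1482' — the premise is untested.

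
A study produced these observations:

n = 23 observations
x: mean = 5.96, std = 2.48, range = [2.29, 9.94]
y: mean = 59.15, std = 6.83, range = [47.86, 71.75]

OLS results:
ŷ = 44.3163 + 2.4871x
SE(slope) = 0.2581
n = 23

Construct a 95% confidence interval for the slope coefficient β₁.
The 95% CI for β₁ is (1.9504, 3.0238)

Confidence interval for the slope:

The 95% CI for β₁ is: β̂₁ ± t*(α/2, n-2) × SE(β̂₁)

Step 1: Find critical t-value
- Confidence level = 0.95
- Degrees of freedom = n - 2 = 23 - 2 = 21
- t*(α/2, 21) = 2.0796

Step 2: Calculate margin of error
Margin = 2.0796 × 0.2581 = 0.5367

Step 3: Construct interval
CI = 2.4871 ± 0.5367
CI = (1.9504, 3.0238)

Interpretation: intervals built this way capture the true β₁ in 95% of repeated samples; here the plausible range for the per-unit effect of x on y is 1.9504 to 3.0238.
Since 0 is outside the interval, a two-sided test at α = 0.05 would reject H₀: β₁ = 0.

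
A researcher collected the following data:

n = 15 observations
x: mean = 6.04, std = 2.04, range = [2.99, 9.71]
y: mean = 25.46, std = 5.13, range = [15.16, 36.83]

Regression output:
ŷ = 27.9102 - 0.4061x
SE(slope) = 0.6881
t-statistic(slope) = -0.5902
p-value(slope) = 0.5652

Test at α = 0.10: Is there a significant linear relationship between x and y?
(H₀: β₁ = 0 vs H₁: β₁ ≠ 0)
Since p-value = 0.5652 ≥ α = 0.10, fail to reject H₀ — the slope is not significantly different from 0.

Hypothesis test for the slope coefficient:

H₀: β₁ = 0 (no linear relationship)
H₁: β₁ ≠ 0 (linear relationship exists)

Test statistic: t = β̂₁ / SE(β̂₁) = -0.4061 / 0.6881 = -0.5902

With df = 13, the two-sided p-value for |t| = 0.5902 is 0.5652.

Decision rule: reject H₀ if p-value < α.
p-value = 0.5652 ≥ α = 0.10 → fail to reject H₀.

Conclusion: the linear association between x and y is not significant at the 10% level.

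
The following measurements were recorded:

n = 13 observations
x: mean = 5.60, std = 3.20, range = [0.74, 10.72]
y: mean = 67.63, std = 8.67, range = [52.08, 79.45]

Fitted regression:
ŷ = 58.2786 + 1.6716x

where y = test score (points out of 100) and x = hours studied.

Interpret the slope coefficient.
For each additional hour of study time, predicted test score increases by approximately 1.6716 points.

The slope β₁ = 1.6716 gives the rate at which the fitted test score changes with study time.

Interpretation:
- Study time up by 1 hour → predicted test score increases by 1.6716 points
- This is a linear approximation: the same per-unit change is assumed across the whole observed x range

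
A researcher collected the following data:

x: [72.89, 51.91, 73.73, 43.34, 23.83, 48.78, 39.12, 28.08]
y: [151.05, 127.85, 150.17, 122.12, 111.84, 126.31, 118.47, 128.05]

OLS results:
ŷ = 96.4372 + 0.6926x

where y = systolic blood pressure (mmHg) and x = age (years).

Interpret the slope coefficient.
An increase of one year in age is associated with a 0.6926 mmHg increase in predicted blood pressure.

The slope coefficient β₁ = 0.6926 represents the marginal effect of age on blood pressure.

Interpretation:
- Age up by 1 year → predicted blood pressure increases by 0.6926 mmHg
- This is a linear approximation: the same per-unit change is assumed across the whole observed x range
- The sign (+) gives the direction; the magnitude 0.6926 gives the size of the effect per year

(β₀ = 96.4372 is the fitted value at x = 0 and is not part of the slope interpretation.)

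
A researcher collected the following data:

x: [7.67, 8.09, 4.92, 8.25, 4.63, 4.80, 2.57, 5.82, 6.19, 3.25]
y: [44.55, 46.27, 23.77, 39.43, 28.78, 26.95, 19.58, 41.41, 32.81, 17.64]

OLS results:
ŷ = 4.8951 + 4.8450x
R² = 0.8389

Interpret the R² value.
The model explains 83.89% of the variance in y (R² = 0.8389), leaving 16.11% unexplained; the fit is strong.

R² = 1 − SS_res/SS_tot compares the residual scatter to the total scatter of y about its mean.

Here R² = 0.8389:
- Explained: 83.89% of the variation in y
- Unexplained (residual): 100% − 83.89% = 16.11%
- Rule of thumb (below 0.3 weak; 0.3 to below 0.7 moderate; 0.7 and above strong) → strong

Calculation: R² = 1 − (SS_res / SS_tot), where SS_res is the sum of squared residuals and SS_tot the total sum of squares.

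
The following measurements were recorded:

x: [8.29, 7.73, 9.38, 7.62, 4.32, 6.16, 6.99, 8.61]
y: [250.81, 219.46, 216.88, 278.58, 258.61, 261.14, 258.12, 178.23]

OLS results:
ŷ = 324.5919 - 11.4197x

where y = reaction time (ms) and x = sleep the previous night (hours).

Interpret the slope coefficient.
An increase of one hour in sleep is associated with a 11.4197 ms decrease in predicted reaction time.

The slope β₁ = -11.4197 gives the rate at which the fitted reaction time changes with sleep.

Interpretation:
- Sleep up by 1 hour → predicted reaction time decreases by 11.4197 ms
- This is a linear approximation: the same per-unit change is assumed across the whole observed x range
- The slope describes association in these data, not necessarily a causal effect

(β₀ = 324.5919 is the fitted value at x = 0 and is not part of the slope interpretation.)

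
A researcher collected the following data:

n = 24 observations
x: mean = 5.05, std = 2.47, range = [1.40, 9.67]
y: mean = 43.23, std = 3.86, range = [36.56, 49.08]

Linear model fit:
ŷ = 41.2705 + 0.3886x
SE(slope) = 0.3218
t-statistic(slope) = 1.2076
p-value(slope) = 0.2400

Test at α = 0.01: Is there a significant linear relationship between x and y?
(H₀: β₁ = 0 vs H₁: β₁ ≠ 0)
p-value = 0.2400 ≥ α = 0.01, so we fail to reject H₀. The relationship is not significant.

Hypothesis test for the slope coefficient:

H₀: β₁ = 0 (no linear relationship)
H₁: β₁ ≠ 0 (linear relationship exists)

Test statistic: t = β̂₁ / SE(β̂₁) = 0.3886 / 0.3218 = 1.2076

p = 0.2400: how often a slope estimate this far from 0 (in SE units) would arise by chance if β₁ were truly 0.

Decision rule: reject H₀ if p-value < α.
p-value = 0.2400 ≥ α = 0.01 → fail to reject H₀.

Conclusion: the linear association between x and y is not significant at the 1% level.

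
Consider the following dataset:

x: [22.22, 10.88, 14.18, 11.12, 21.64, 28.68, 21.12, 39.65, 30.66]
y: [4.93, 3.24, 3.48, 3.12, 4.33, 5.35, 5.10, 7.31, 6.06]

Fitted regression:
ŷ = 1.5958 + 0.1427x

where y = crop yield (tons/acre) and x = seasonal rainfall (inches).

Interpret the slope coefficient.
For each additional inch of rainfall, predicted crop yield increases by approximately 0.1427 tons/acre.

β₁ = 0.1427 is the change in predicted crop yield (tons/acre) per additional inch of rainfall.

Interpretation:
- Rainfall up by 1 inch → predicted crop yield increases by 0.1427 tons/acre
- The effect is assumed constant over the observed range of x (linearity)
- The sign (+) gives the direction; the magnitude 0.1427 gives the size of the effect per inch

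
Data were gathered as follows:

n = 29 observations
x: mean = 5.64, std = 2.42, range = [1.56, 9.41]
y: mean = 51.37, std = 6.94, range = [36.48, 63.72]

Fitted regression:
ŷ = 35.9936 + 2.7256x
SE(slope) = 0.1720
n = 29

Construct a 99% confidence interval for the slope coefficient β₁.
The 99% CI for β₁ is (2.2490, 3.2022)

Confidence interval for the slope:

The 99% CI for β₁ is: β̂₁ ± t*(α/2, n-2) × SE(β̂₁)

Step 1: Find critical t-value
- Confidence level = 0.99
- Degrees of freedom = n - 2 = 29 - 2 = 27
- t*(α/2, 27) = 2.7707

Step 2: Calculate margin of error
Margin = 2.7707 × 0.1720 = 0.4766

Step 3: Construct interval
CI = 2.7256 ± 0.4766
CI = (2.2490, 3.2022)

Interpretation: each one-unit increase in x is associated with a change in mean y of between 2.2490 and 3.2022, with 99% confidence.
Since 0 is outside the interval, a two-sided test at α = 0.01 would reject H₀: β₁ = 0.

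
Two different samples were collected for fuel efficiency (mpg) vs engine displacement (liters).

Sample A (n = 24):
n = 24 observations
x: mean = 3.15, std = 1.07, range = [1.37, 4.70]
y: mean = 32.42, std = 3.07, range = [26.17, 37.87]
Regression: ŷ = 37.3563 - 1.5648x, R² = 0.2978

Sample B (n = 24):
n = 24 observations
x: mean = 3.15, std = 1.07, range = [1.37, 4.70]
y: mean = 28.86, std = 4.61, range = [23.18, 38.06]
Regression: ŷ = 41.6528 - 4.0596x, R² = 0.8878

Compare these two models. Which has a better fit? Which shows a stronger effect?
Model B has the better fit (R² = 0.8878 vs 0.2978). Model B shows the stronger effect (|β₁| = 4.0596 vs 1.5648).

Model Comparison:

Which explains more variance? (R²)
- Model A: R² = 0.2978 → 29.78% of variance in fuel efficiency explained
- Model B: R² = 0.8878 → 88.78% of variance in fuel efficiency explained
- 0.8878 > 0.2978 → Model B has the better fit

Strength of effect — compare |β₁|:
- Model A: β₁ = -1.5648 → predicted fuel efficiency falls 1.5648 mpg per additional liter of engine displacement
- Model B: β₁ = -4.0596 → predicted fuel efficiency falls 4.0596 mpg per additional liter of engine displacement
- |-1.5648| < |-4.0596| → Model B shows the stronger marginal effect

Notes:
- A steeper slope doesn't make a better model if the scatter around the line is large.
- A better fit (higher R²) doesn't necessarily mean a more important relationship.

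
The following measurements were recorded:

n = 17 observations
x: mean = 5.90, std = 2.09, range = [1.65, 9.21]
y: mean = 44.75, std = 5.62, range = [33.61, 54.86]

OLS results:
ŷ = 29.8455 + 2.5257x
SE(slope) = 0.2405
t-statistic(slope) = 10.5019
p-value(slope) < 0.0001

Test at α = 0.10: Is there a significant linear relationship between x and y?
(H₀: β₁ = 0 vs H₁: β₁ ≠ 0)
p-value < 0.0001 < α = 0.10, so we reject H₀. The relationship is significant.

Hypothesis test for the slope coefficient:

H₀: β₁ = 0 (no linear relationship)
H₁: β₁ ≠ 0 (linear relationship exists)

Test statistic: t = β̂₁ / SE(β̂₁) = 2.5257 / 0.2405 = 10.5019

With df = 15, the two-sided p-value for |t| = 10.5019 is <0.0001.

Decision rule: reject H₀ if p-value < α.
p-value < 0.0001 < α = 0.10 → reject H₀.

Conclusion: the linear association between x and y is significant at the 10% level.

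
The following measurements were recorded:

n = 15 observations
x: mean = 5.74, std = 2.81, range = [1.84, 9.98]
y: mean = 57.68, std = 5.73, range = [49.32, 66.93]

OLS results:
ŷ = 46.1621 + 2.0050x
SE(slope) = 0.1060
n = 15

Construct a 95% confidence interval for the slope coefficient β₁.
The 95% CI for β₁ is (1.7760, 2.2340)

Confidence interval for the slope:

The 95% CI for β₁ is: β̂₁ ± t*(α/2, n-2) × SE(β̂₁)

Step 1: Find critical t-value
- Confidence level = 0.95
- Degrees of freedom = n - 2 = 15 - 2 = 13
- t*(α/2, 13) = 2.1604

Step 2: Calculate margin of error
Margin = 2.1604 × 0.1060 = 0.2290

Step 3: Construct interval
CI = 2.0050 ± 0.2290
CI = (1.7760, 2.2340)

Interpretation: We are 95% confident that the true slope β₁ lies between 1.7760 and 2.2340.
Since 0 is outside the interval, a two-sided test at α = 0.05 would reject H₀: β₁ = 0.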